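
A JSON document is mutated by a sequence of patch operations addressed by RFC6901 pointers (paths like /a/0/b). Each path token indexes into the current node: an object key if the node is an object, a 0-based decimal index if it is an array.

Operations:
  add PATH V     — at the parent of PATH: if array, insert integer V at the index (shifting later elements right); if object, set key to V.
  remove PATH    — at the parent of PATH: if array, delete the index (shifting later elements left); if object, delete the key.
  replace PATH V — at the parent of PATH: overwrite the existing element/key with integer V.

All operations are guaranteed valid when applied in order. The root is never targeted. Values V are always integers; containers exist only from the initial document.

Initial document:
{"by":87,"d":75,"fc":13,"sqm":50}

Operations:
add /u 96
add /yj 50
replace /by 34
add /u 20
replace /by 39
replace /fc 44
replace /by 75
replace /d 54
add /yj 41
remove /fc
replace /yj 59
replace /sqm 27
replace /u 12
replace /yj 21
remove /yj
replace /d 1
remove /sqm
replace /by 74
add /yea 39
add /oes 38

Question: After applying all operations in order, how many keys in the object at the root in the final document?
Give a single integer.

After op 1 (add /u 96): {"by":87,"d":75,"fc":13,"sqm":50,"u":96}
After op 2 (add /yj 50): {"by":87,"d":75,"fc":13,"sqm":50,"u":96,"yj":50}
After op 3 (replace /by 34): {"by":34,"d":75,"fc":13,"sqm":50,"u":96,"yj":50}
After op 4 (add /u 20): {"by":34,"d":75,"fc":13,"sqm":50,"u":20,"yj":50}
After op 5 (replace /by 39): {"by":39,"d":75,"fc":13,"sqm":50,"u":20,"yj":50}
After op 6 (replace /fc 44): {"by":39,"d":75,"fc":44,"sqm":50,"u":20,"yj":50}
After op 7 (replace /by 75): {"by":75,"d":75,"fc":44,"sqm":50,"u":20,"yj":50}
After op 8 (replace /d 54): {"by":75,"d":54,"fc":44,"sqm":50,"u":20,"yj":50}
After op 9 (add /yj 41): {"by":75,"d":54,"fc":44,"sqm":50,"u":20,"yj":41}
After op 10 (remove /fc): {"by":75,"d":54,"sqm":50,"u":20,"yj":41}
After op 11 (replace /yj 59): {"by":75,"d":54,"sqm":50,"u":20,"yj":59}
After op 12 (replace /sqm 27): {"by":75,"d":54,"sqm":27,"u":20,"yj":59}
After op 13 (replace /u 12): {"by":75,"d":54,"sqm":27,"u":12,"yj":59}
After op 14 (replace /yj 21): {"by":75,"d":54,"sqm":27,"u":12,"yj":21}
After op 15 (remove /yj): {"by":75,"d":54,"sqm":27,"u":12}
After op 16 (replace /d 1): {"by":75,"d":1,"sqm":27,"u":12}
After op 17 (remove /sqm): {"by":75,"d":1,"u":12}
After op 18 (replace /by 74): {"by":74,"d":1,"u":12}
After op 19 (add /yea 39): {"by":74,"d":1,"u":12,"yea":39}
After op 20 (add /oes 38): {"by":74,"d":1,"oes":38,"u":12,"yea":39}
Size at the root: 5

Answer: 5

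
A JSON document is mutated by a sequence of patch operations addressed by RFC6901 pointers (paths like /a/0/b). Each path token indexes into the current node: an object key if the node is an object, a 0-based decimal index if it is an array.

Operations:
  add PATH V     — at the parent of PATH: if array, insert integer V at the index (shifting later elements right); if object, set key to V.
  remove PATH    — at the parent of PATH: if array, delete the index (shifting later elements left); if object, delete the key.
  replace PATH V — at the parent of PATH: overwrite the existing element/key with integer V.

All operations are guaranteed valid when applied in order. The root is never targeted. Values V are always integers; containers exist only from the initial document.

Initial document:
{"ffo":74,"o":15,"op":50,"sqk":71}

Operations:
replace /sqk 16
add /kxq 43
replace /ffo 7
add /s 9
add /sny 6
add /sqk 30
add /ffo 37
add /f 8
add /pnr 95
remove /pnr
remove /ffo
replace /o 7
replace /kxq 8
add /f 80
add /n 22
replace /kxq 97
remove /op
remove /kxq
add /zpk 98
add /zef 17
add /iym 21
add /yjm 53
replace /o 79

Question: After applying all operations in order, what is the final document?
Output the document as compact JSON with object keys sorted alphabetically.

After op 1 (replace /sqk 16): {"ffo":74,"o":15,"op":50,"sqk":16}
After op 2 (add /kxq 43): {"ffo":74,"kxq":43,"o":15,"op":50,"sqk":16}
After op 3 (replace /ffo 7): {"ffo":7,"kxq":43,"o":15,"op":50,"sqk":16}
After op 4 (add /s 9): {"ffo":7,"kxq":43,"o":15,"op":50,"s":9,"sqk":16}
After op 5 (add /sny 6): {"ffo":7,"kxq":43,"o":15,"op":50,"s":9,"sny":6,"sqk":16}
After op 6 (add /sqk 30): {"ffo":7,"kxq":43,"o":15,"op":50,"s":9,"sny":6,"sqk":30}
After op 7 (add /ffo 37): {"ffo":37,"kxq":43,"o":15,"op":50,"s":9,"sny":6,"sqk":30}
After op 8 (add /f 8): {"f":8,"ffo":37,"kxq":43,"o":15,"op":50,"s":9,"sny":6,"sqk":30}
After op 9 (add /pnr 95): {"f":8,"ffo":37,"kxq":43,"o":15,"op":50,"pnr":95,"s":9,"sny":6,"sqk":30}
After op 10 (remove /pnr): {"f":8,"ffo":37,"kxq":43,"o":15,"op":50,"s":9,"sny":6,"sqk":30}
After op 11 (remove /ffo): {"f":8,"kxq":43,"o":15,"op":50,"s":9,"sny":6,"sqk":30}
After op 12 (replace /o 7): {"f":8,"kxq":43,"o":7,"op":50,"s":9,"sny":6,"sqk":30}
After op 13 (replace /kxq 8): {"f":8,"kxq":8,"o":7,"op":50,"s":9,"sny":6,"sqk":30}
After op 14 (add /f 80): {"f":80,"kxq":8,"o":7,"op":50,"s":9,"sny":6,"sqk":30}
After op 15 (add /n 22): {"f":80,"kxq":8,"n":22,"o":7,"op":50,"s":9,"sny":6,"sqk":30}
After op 16 (replace /kxq 97): {"f":80,"kxq":97,"n":22,"o":7,"op":50,"s":9,"sny":6,"sqk":30}
After op 17 (remove /op): {"f":80,"kxq":97,"n":22,"o":7,"s":9,"sny":6,"sqk":30}
After op 18 (remove /kxq): {"f":80,"n":22,"o":7,"s":9,"sny":6,"sqk":30}
After op 19 (add /zpk 98): {"f":80,"n":22,"o":7,"s":9,"sny":6,"sqk":30,"zpk":98}
After op 20 (add /zef 17): {"f":80,"n":22,"o":7,"s":9,"sny":6,"sqk":30,"zef":17,"zpk":98}
After op 21 (add /iym 21): {"f":80,"iym":21,"n":22,"o":7,"s":9,"sny":6,"sqk":30,"zef":17,"zpk":98}
After op 22 (add /yjm 53): {"f":80,"iym":21,"n":22,"o":7,"s":9,"sny":6,"sqk":30,"yjm":53,"zef":17,"zpk":98}
After op 23 (replace /o 79): {"f":80,"iym":21,"n":22,"o":79,"s":9,"sny":6,"sqk":30,"yjm":53,"zef":17,"zpk":98}

Answer: {"f":80,"iym":21,"n":22,"o":79,"s":9,"sny":6,"sqk":30,"yjm":53,"zef":17,"zpk":98}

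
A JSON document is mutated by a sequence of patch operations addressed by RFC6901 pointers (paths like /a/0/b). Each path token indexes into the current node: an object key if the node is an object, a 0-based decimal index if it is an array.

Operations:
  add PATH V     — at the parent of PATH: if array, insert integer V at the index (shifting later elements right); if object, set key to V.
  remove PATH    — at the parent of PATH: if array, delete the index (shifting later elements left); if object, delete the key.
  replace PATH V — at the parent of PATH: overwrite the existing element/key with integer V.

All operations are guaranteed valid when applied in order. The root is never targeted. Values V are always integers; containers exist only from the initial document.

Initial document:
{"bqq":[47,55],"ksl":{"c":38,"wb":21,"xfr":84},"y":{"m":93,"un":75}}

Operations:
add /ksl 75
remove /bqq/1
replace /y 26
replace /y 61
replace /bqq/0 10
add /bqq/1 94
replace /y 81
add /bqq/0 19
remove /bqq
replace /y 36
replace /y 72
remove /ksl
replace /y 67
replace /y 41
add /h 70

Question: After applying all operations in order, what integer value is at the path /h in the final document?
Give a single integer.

Answer: 70

Derivation:
After op 1 (add /ksl 75): {"bqq":[47,55],"ksl":75,"y":{"m":93,"un":75}}
After op 2 (remove /bqq/1): {"bqq":[47],"ksl":75,"y":{"m":93,"un":75}}
After op 3 (replace /y 26): {"bqq":[47],"ksl":75,"y":26}
After op 4 (replace /y 61): {"bqq":[47],"ksl":75,"y":61}
After op 5 (replace /bqq/0 10): {"bqq":[10],"ksl":75,"y":61}
After op 6 (add /bqq/1 94): {"bqq":[10,94],"ksl":75,"y":61}
After op 7 (replace /y 81): {"bqq":[10,94],"ksl":75,"y":81}
After op 8 (add /bqq/0 19): {"bqq":[19,10,94],"ksl":75,"y":81}
After op 9 (remove /bqq): {"ksl":75,"y":81}
After op 10 (replace /y 36): {"ksl":75,"y":36}
After op 11 (replace /y 72): {"ksl":75,"y":72}
After op 12 (remove /ksl): {"y":72}
After op 13 (replace /y 67): {"y":67}
After op 14 (replace /y 41): {"y":41}
After op 15 (add /h 70): {"h":70,"y":41}
Value at /h: 70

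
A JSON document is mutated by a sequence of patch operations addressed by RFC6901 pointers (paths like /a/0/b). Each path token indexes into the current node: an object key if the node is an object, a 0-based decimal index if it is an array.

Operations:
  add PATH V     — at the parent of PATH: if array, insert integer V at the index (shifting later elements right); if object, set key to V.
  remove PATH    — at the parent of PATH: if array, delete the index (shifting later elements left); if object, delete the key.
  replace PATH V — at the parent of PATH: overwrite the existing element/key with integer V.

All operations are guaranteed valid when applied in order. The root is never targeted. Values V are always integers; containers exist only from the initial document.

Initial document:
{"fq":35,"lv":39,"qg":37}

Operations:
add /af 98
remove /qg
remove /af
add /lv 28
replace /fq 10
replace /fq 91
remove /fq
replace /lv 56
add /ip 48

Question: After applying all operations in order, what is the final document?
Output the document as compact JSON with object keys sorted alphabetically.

Answer: {"ip":48,"lv":56}

Derivation:
After op 1 (add /af 98): {"af":98,"fq":35,"lv":39,"qg":37}
After op 2 (remove /qg): {"af":98,"fq":35,"lv":39}
After op 3 (remove /af): {"fq":35,"lv":39}
After op 4 (add /lv 28): {"fq":35,"lv":28}
After op 5 (replace /fq 10): {"fq":10,"lv":28}
After op 6 (replace /fq 91): {"fq":91,"lv":28}
After op 7 (remove /fq): {"lv":28}
After op 8 (replace /lv 56): {"lv":56}
After op 9 (add /ip 48): {"ip":48,"lv":56}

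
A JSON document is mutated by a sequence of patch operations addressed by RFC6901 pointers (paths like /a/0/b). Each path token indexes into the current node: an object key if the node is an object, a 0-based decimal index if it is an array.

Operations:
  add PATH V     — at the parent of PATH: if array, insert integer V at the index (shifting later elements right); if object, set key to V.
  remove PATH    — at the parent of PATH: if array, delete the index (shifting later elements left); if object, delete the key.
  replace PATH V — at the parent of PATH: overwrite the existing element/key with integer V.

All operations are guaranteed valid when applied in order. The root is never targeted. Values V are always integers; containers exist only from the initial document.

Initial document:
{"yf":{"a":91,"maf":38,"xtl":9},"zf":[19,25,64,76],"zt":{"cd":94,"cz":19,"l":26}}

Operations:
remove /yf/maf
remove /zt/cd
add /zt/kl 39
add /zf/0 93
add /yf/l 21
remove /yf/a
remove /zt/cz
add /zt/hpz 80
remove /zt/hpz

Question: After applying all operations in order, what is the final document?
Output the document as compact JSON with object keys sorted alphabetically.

Answer: {"yf":{"l":21,"xtl":9},"zf":[93,19,25,64,76],"zt":{"kl":39,"l":26}}

Derivation:
After op 1 (remove /yf/maf): {"yf":{"a":91,"xtl":9},"zf":[19,25,64,76],"zt":{"cd":94,"cz":19,"l":26}}
After op 2 (remove /zt/cd): {"yf":{"a":91,"xtl":9},"zf":[19,25,64,76],"zt":{"cz":19,"l":26}}
After op 3 (add /zt/kl 39): {"yf":{"a":91,"xtl":9},"zf":[19,25,64,76],"zt":{"cz":19,"kl":39,"l":26}}
After op 4 (add /zf/0 93): {"yf":{"a":91,"xtl":9},"zf":[93,19,25,64,76],"zt":{"cz":19,"kl":39,"l":26}}
After op 5 (add /yf/l 21): {"yf":{"a":91,"l":21,"xtl":9},"zf":[93,19,25,64,76],"zt":{"cz":19,"kl":39,"l":26}}
After op 6 (remove /yf/a): {"yf":{"l":21,"xtl":9},"zf":[93,19,25,64,76],"zt":{"cz":19,"kl":39,"l":26}}
After op 7 (remove /zt/cz): {"yf":{"l":21,"xtl":9},"zf":[93,19,25,64,76],"zt":{"kl":39,"l":26}}
After op 8 (add /zt/hpz 80): {"yf":{"l":21,"xtl":9},"zf":[93,19,25,64,76],"zt":{"hpz":80,"kl":39,"l":26}}
After op 9 (remove /zt/hpz): {"yf":{"l":21,"xtl":9},"zf":[93,19,25,64,76],"zt":{"kl":39,"l":26}}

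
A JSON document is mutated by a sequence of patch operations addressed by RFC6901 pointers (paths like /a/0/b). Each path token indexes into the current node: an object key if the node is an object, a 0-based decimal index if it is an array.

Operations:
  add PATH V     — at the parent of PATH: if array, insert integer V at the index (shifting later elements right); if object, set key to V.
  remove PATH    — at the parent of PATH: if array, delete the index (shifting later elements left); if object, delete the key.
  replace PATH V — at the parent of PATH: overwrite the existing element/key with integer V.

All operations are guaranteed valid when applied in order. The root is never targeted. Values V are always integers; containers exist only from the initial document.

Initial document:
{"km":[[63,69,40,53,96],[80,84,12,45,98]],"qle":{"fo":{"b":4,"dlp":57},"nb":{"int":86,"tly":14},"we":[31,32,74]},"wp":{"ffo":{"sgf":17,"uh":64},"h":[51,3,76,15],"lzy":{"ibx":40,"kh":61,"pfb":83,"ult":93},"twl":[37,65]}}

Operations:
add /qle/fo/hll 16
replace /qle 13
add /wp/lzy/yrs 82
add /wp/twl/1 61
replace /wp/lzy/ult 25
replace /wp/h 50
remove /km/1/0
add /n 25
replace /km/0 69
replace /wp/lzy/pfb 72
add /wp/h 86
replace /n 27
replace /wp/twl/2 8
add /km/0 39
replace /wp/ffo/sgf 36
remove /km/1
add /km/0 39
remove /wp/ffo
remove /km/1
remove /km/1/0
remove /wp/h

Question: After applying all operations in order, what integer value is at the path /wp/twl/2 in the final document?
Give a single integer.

Answer: 8

Derivation:
After op 1 (add /qle/fo/hll 16): {"km":[[63,69,40,53,96],[80,84,12,45,98]],"qle":{"fo":{"b":4,"dlp":57,"hll":16},"nb":{"int":86,"tly":14},"we":[31,32,74]},"wp":{"ffo":{"sgf":17,"uh":64},"h":[51,3,76,15],"lzy":{"ibx":40,"kh":61,"pfb":83,"ult":93},"twl":[37,65]}}
After op 2 (replace /qle 13): {"km":[[63,69,40,53,96],[80,84,12,45,98]],"qle":13,"wp":{"ffo":{"sgf":17,"uh":64},"h":[51,3,76,15],"lzy":{"ibx":40,"kh":61,"pfb":83,"ult":93},"twl":[37,65]}}
After op 3 (add /wp/lzy/yrs 82): {"km":[[63,69,40,53,96],[80,84,12,45,98]],"qle":13,"wp":{"ffo":{"sgf":17,"uh":64},"h":[51,3,76,15],"lzy":{"ibx":40,"kh":61,"pfb":83,"ult":93,"yrs":82},"twl":[37,65]}}
After op 4 (add /wp/twl/1 61): {"km":[[63,69,40,53,96],[80,84,12,45,98]],"qle":13,"wp":{"ffo":{"sgf":17,"uh":64},"h":[51,3,76,15],"lzy":{"ibx":40,"kh":61,"pfb":83,"ult":93,"yrs":82},"twl":[37,61,65]}}
After op 5 (replace /wp/lzy/ult 25): {"km":[[63,69,40,53,96],[80,84,12,45,98]],"qle":13,"wp":{"ffo":{"sgf":17,"uh":64},"h":[51,3,76,15],"lzy":{"ibx":40,"kh":61,"pfb":83,"ult":25,"yrs":82},"twl":[37,61,65]}}
After op 6 (replace /wp/h 50): {"km":[[63,69,40,53,96],[80,84,12,45,98]],"qle":13,"wp":{"ffo":{"sgf":17,"uh":64},"h":50,"lzy":{"ibx":40,"kh":61,"pfb":83,"ult":25,"yrs":82},"twl":[37,61,65]}}
After op 7 (remove /km/1/0): {"km":[[63,69,40,53,96],[84,12,45,98]],"qle":13,"wp":{"ffo":{"sgf":17,"uh":64},"h":50,"lzy":{"ibx":40,"kh":61,"pfb":83,"ult":25,"yrs":82},"twl":[37,61,65]}}
After op 8 (add /n 25): {"km":[[63,69,40,53,96],[84,12,45,98]],"n":25,"qle":13,"wp":{"ffo":{"sgf":17,"uh":64},"h":50,"lzy":{"ibx":40,"kh":61,"pfb":83,"ult":25,"yrs":82},"twl":[37,61,65]}}
After op 9 (replace /km/0 69): {"km":[69,[84,12,45,98]],"n":25,"qle":13,"wp":{"ffo":{"sgf":17,"uh":64},"h":50,"lzy":{"ibx":40,"kh":61,"pfb":83,"ult":25,"yrs":82},"twl":[37,61,65]}}
After op 10 (replace /wp/lzy/pfb 72): {"km":[69,[84,12,45,98]],"n":25,"qle":13,"wp":{"ffo":{"sgf":17,"uh":64},"h":50,"lzy":{"ibx":40,"kh":61,"pfb":72,"ult":25,"yrs":82},"twl":[37,61,65]}}
After op 11 (add /wp/h 86): {"km":[69,[84,12,45,98]],"n":25,"qle":13,"wp":{"ffo":{"sgf":17,"uh":64},"h":86,"lzy":{"ibx":40,"kh":61,"pfb":72,"ult":25,"yrs":82},"twl":[37,61,65]}}
After op 12 (replace /n 27): {"km":[69,[84,12,45,98]],"n":27,"qle":13,"wp":{"ffo":{"sgf":17,"uh":64},"h":86,"lzy":{"ibx":40,"kh":61,"pfb":72,"ult":25,"yrs":82},"twl":[37,61,65]}}
After op 13 (replace /wp/twl/2 8): {"km":[69,[84,12,45,98]],"n":27,"qle":13,"wp":{"ffo":{"sgf":17,"uh":64},"h":86,"lzy":{"ibx":40,"kh":61,"pfb":72,"ult":25,"yrs":82},"twl":[37,61,8]}}
After op 14 (add /km/0 39): {"km":[39,69,[84,12,45,98]],"n":27,"qle":13,"wp":{"ffo":{"sgf":17,"uh":64},"h":86,"lzy":{"ibx":40,"kh":61,"pfb":72,"ult":25,"yrs":82},"twl":[37,61,8]}}
After op 15 (replace /wp/ffo/sgf 36): {"km":[39,69,[84,12,45,98]],"n":27,"qle":13,"wp":{"ffo":{"sgf":36,"uh":64},"h":86,"lzy":{"ibx":40,"kh":61,"pfb":72,"ult":25,"yrs":82},"twl":[37,61,8]}}
After op 16 (remove /km/1): {"km":[39,[84,12,45,98]],"n":27,"qle":13,"wp":{"ffo":{"sgf":36,"uh":64},"h":86,"lzy":{"ibx":40,"kh":61,"pfb":72,"ult":25,"yrs":82},"twl":[37,61,8]}}
After op 17 (add /km/0 39): {"km":[39,39,[84,12,45,98]],"n":27,"qle":13,"wp":{"ffo":{"sgf":36,"uh":64},"h":86,"lzy":{"ibx":40,"kh":61,"pfb":72,"ult":25,"yrs":82},"twl":[37,61,8]}}
After op 18 (remove /wp/ffo): {"km":[39,39,[84,12,45,98]],"n":27,"qle":13,"wp":{"h":86,"lzy":{"ibx":40,"kh":61,"pfb":72,"ult":25,"yrs":82},"twl":[37,61,8]}}
After op 19 (remove /km/1): {"km":[39,[84,12,45,98]],"n":27,"qle":13,"wp":{"h":86,"lzy":{"ibx":40,"kh":61,"pfb":72,"ult":25,"yrs":82},"twl":[37,61,8]}}
After op 20 (remove /km/1/0): {"km":[39,[12,45,98]],"n":27,"qle":13,"wp":{"h":86,"lzy":{"ibx":40,"kh":61,"pfb":72,"ult":25,"yrs":82},"twl":[37,61,8]}}
After op 21 (remove /wp/h): {"km":[39,[12,45,98]],"n":27,"qle":13,"wp":{"lzy":{"ibx":40,"kh":61,"pfb":72,"ult":25,"yrs":82},"twl":[37,61,8]}}
Value at /wp/twl/2: 8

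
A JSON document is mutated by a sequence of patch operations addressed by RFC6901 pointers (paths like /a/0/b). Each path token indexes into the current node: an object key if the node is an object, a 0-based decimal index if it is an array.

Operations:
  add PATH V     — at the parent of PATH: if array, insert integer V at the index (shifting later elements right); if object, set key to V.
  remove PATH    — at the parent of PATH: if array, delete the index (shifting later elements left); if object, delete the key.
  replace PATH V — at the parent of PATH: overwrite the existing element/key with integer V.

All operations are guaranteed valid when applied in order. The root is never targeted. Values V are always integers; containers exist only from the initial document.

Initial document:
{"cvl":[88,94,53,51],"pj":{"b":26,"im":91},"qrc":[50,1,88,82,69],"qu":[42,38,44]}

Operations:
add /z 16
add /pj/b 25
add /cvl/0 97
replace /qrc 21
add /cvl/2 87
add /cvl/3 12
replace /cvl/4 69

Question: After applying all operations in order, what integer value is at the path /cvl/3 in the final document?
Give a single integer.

Answer: 12

Derivation:
After op 1 (add /z 16): {"cvl":[88,94,53,51],"pj":{"b":26,"im":91},"qrc":[50,1,88,82,69],"qu":[42,38,44],"z":16}
After op 2 (add /pj/b 25): {"cvl":[88,94,53,51],"pj":{"b":25,"im":91},"qrc":[50,1,88,82,69],"qu":[42,38,44],"z":16}
After op 3 (add /cvl/0 97): {"cvl":[97,88,94,53,51],"pj":{"b":25,"im":91},"qrc":[50,1,88,82,69],"qu":[42,38,44],"z":16}
After op 4 (replace /qrc 21): {"cvl":[97,88,94,53,51],"pj":{"b":25,"im":91},"qrc":21,"qu":[42,38,44],"z":16}
After op 5 (add /cvl/2 87): {"cvl":[97,88,87,94,53,51],"pj":{"b":25,"im":91},"qrc":21,"qu":[42,38,44],"z":16}
After op 6 (add /cvl/3 12): {"cvl":[97,88,87,12,94,53,51],"pj":{"b":25,"im":91},"qrc":21,"qu":[42,38,44],"z":16}
After op 7 (replace /cvl/4 69): {"cvl":[97,88,87,12,69,53,51],"pj":{"b":25,"im":91},"qrc":21,"qu":[42,38,44],"z":16}
Value at /cvl/3: 12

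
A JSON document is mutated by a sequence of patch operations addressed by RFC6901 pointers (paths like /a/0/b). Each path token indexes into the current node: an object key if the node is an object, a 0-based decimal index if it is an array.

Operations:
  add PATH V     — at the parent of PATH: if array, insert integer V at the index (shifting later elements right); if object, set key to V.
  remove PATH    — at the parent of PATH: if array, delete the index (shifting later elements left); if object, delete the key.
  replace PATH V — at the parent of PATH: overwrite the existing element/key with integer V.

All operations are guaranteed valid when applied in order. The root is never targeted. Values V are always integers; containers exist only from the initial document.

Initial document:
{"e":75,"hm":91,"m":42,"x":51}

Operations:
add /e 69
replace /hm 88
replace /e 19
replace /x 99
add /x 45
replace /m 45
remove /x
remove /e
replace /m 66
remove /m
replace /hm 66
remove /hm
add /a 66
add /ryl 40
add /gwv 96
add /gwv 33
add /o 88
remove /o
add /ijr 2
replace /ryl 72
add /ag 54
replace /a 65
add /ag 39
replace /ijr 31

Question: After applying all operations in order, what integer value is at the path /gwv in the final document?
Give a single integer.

Answer: 33

Derivation:
After op 1 (add /e 69): {"e":69,"hm":91,"m":42,"x":51}
After op 2 (replace /hm 88): {"e":69,"hm":88,"m":42,"x":51}
After op 3 (replace /e 19): {"e":19,"hm":88,"m":42,"x":51}
After op 4 (replace /x 99): {"e":19,"hm":88,"m":42,"x":99}
After op 5 (add /x 45): {"e":19,"hm":88,"m":42,"x":45}
After op 6 (replace /m 45): {"e":19,"hm":88,"m":45,"x":45}
After op 7 (remove /x): {"e":19,"hm":88,"m":45}
After op 8 (remove /e): {"hm":88,"m":45}
After op 9 (replace /m 66): {"hm":88,"m":66}
After op 10 (remove /m): {"hm":88}
After op 11 (replace /hm 66): {"hm":66}
After op 12 (remove /hm): {}
After op 13 (add /a 66): {"a":66}
After op 14 (add /ryl 40): {"a":66,"ryl":40}
After op 15 (add /gwv 96): {"a":66,"gwv":96,"ryl":40}
After op 16 (add /gwv 33): {"a":66,"gwv":33,"ryl":40}
After op 17 (add /o 88): {"a":66,"gwv":33,"o":88,"ryl":40}
After op 18 (remove /o): {"a":66,"gwv":33,"ryl":40}
After op 19 (add /ijr 2): {"a":66,"gwv":33,"ijr":2,"ryl":40}
After op 20 (replace /ryl 72): {"a":66,"gwv":33,"ijr":2,"ryl":72}
After op 21 (add /ag 54): {"a":66,"ag":54,"gwv":33,"ijr":2,"ryl":72}
After op 22 (replace /a 65): {"a":65,"ag":54,"gwv":33,"ijr":2,"ryl":72}
After op 23 (add /ag 39): {"a":65,"ag":39,"gwv":33,"ijr":2,"ryl":72}
After op 24 (replace /ijr 31): {"a":65,"ag":39,"gwv":33,"ijr":31,"ryl":72}
Value at /gwv: 33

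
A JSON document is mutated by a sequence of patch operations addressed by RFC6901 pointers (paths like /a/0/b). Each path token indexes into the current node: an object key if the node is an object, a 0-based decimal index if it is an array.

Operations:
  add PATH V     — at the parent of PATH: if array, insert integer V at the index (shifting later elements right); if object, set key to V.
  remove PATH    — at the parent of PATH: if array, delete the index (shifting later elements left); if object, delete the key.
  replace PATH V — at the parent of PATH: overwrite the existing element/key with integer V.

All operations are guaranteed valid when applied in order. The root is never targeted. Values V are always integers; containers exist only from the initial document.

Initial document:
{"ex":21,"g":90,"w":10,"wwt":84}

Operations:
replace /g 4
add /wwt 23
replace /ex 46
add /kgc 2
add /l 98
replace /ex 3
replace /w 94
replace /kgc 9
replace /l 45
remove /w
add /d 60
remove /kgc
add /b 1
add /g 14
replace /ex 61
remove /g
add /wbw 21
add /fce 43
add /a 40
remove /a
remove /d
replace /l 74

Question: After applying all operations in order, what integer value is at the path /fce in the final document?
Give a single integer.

After op 1 (replace /g 4): {"ex":21,"g":4,"w":10,"wwt":84}
After op 2 (add /wwt 23): {"ex":21,"g":4,"w":10,"wwt":23}
After op 3 (replace /ex 46): {"ex":46,"g":4,"w":10,"wwt":23}
After op 4 (add /kgc 2): {"ex":46,"g":4,"kgc":2,"w":10,"wwt":23}
After op 5 (add /l 98): {"ex":46,"g":4,"kgc":2,"l":98,"w":10,"wwt":23}
After op 6 (replace /ex 3): {"ex":3,"g":4,"kgc":2,"l":98,"w":10,"wwt":23}
After op 7 (replace /w 94): {"ex":3,"g":4,"kgc":2,"l":98,"w":94,"wwt":23}
After op 8 (replace /kgc 9): {"ex":3,"g":4,"kgc":9,"l":98,"w":94,"wwt":23}
After op 9 (replace /l 45): {"ex":3,"g":4,"kgc":9,"l":45,"w":94,"wwt":23}
After op 10 (remove /w): {"ex":3,"g":4,"kgc":9,"l":45,"wwt":23}
After op 11 (add /d 60): {"d":60,"ex":3,"g":4,"kgc":9,"l":45,"wwt":23}
After op 12 (remove /kgc): {"d":60,"ex":3,"g":4,"l":45,"wwt":23}
After op 13 (add /b 1): {"b":1,"d":60,"ex":3,"g":4,"l":45,"wwt":23}
After op 14 (add /g 14): {"b":1,"d":60,"ex":3,"g":14,"l":45,"wwt":23}
After op 15 (replace /ex 61): {"b":1,"d":60,"ex":61,"g":14,"l":45,"wwt":23}
After op 16 (remove /g): {"b":1,"d":60,"ex":61,"l":45,"wwt":23}
After op 17 (add /wbw 21): {"b":1,"d":60,"ex":61,"l":45,"wbw":21,"wwt":23}
After op 18 (add /fce 43): {"b":1,"d":60,"ex":61,"fce":43,"l":45,"wbw":21,"wwt":23}
After op 19 (add /a 40): {"a":40,"b":1,"d":60,"ex":61,"fce":43,"l":45,"wbw":21,"wwt":23}
After op 20 (remove /a): {"b":1,"d":60,"ex":61,"fce":43,"l":45,"wbw":21,"wwt":23}
After op 21 (remove /d): {"b":1,"ex":61,"fce":43,"l":45,"wbw":21,"wwt":23}
After op 22 (replace /l 74): {"b":1,"ex":61,"fce":43,"l":74,"wbw":21,"wwt":23}
Value at /fce: 43

Answer: 43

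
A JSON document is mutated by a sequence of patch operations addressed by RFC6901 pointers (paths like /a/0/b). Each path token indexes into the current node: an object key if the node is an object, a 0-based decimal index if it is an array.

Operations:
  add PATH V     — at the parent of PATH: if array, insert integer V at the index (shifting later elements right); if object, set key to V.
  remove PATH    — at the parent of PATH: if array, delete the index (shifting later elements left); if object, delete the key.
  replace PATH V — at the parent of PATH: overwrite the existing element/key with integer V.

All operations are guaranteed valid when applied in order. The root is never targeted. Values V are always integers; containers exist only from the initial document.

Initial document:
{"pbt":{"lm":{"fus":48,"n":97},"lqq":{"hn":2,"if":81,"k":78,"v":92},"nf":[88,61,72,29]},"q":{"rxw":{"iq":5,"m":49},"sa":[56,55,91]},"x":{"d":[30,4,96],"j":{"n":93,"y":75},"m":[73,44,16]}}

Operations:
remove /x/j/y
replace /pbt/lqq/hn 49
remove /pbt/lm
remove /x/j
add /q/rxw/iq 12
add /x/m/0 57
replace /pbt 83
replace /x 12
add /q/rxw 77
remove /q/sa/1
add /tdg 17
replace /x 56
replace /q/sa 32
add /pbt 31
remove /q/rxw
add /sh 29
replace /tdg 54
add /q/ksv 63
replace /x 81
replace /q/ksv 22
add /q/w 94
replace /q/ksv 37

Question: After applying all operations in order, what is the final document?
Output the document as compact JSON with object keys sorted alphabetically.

After op 1 (remove /x/j/y): {"pbt":{"lm":{"fus":48,"n":97},"lqq":{"hn":2,"if":81,"k":78,"v":92},"nf":[88,61,72,29]},"q":{"rxw":{"iq":5,"m":49},"sa":[56,55,91]},"x":{"d":[30,4,96],"j":{"n":93},"m":[73,44,16]}}
After op 2 (replace /pbt/lqq/hn 49): {"pbt":{"lm":{"fus":48,"n":97},"lqq":{"hn":49,"if":81,"k":78,"v":92},"nf":[88,61,72,29]},"q":{"rxw":{"iq":5,"m":49},"sa":[56,55,91]},"x":{"d":[30,4,96],"j":{"n":93},"m":[73,44,16]}}
After op 3 (remove /pbt/lm): {"pbt":{"lqq":{"hn":49,"if":81,"k":78,"v":92},"nf":[88,61,72,29]},"q":{"rxw":{"iq":5,"m":49},"sa":[56,55,91]},"x":{"d":[30,4,96],"j":{"n":93},"m":[73,44,16]}}
After op 4 (remove /x/j): {"pbt":{"lqq":{"hn":49,"if":81,"k":78,"v":92},"nf":[88,61,72,29]},"q":{"rxw":{"iq":5,"m":49},"sa":[56,55,91]},"x":{"d":[30,4,96],"m":[73,44,16]}}
After op 5 (add /q/rxw/iq 12): {"pbt":{"lqq":{"hn":49,"if":81,"k":78,"v":92},"nf":[88,61,72,29]},"q":{"rxw":{"iq":12,"m":49},"sa":[56,55,91]},"x":{"d":[30,4,96],"m":[73,44,16]}}
After op 6 (add /x/m/0 57): {"pbt":{"lqq":{"hn":49,"if":81,"k":78,"v":92},"nf":[88,61,72,29]},"q":{"rxw":{"iq":12,"m":49},"sa":[56,55,91]},"x":{"d":[30,4,96],"m":[57,73,44,16]}}
After op 7 (replace /pbt 83): {"pbt":83,"q":{"rxw":{"iq":12,"m":49},"sa":[56,55,91]},"x":{"d":[30,4,96],"m":[57,73,44,16]}}
After op 8 (replace /x 12): {"pbt":83,"q":{"rxw":{"iq":12,"m":49},"sa":[56,55,91]},"x":12}
After op 9 (add /q/rxw 77): {"pbt":83,"q":{"rxw":77,"sa":[56,55,91]},"x":12}
After op 10 (remove /q/sa/1): {"pbt":83,"q":{"rxw":77,"sa":[56,91]},"x":12}
After op 11 (add /tdg 17): {"pbt":83,"q":{"rxw":77,"sa":[56,91]},"tdg":17,"x":12}
After op 12 (replace /x 56): {"pbt":83,"q":{"rxw":77,"sa":[56,91]},"tdg":17,"x":56}
After op 13 (replace /q/sa 32): {"pbt":83,"q":{"rxw":77,"sa":32},"tdg":17,"x":56}
After op 14 (add /pbt 31): {"pbt":31,"q":{"rxw":77,"sa":32},"tdg":17,"x":56}
After op 15 (remove /q/rxw): {"pbt":31,"q":{"sa":32},"tdg":17,"x":56}
After op 16 (add /sh 29): {"pbt":31,"q":{"sa":32},"sh":29,"tdg":17,"x":56}
After op 17 (replace /tdg 54): {"pbt":31,"q":{"sa":32},"sh":29,"tdg":54,"x":56}
After op 18 (add /q/ksv 63): {"pbt":31,"q":{"ksv":63,"sa":32},"sh":29,"tdg":54,"x":56}
After op 19 (replace /x 81): {"pbt":31,"q":{"ksv":63,"sa":32},"sh":29,"tdg":54,"x":81}
After op 20 (replace /q/ksv 22): {"pbt":31,"q":{"ksv":22,"sa":32},"sh":29,"tdg":54,"x":81}
After op 21 (add /q/w 94): {"pbt":31,"q":{"ksv":22,"sa":32,"w":94},"sh":29,"tdg":54,"x":81}
After op 22 (replace /q/ksv 37): {"pbt":31,"q":{"ksv":37,"sa":32,"w":94},"sh":29,"tdg":54,"x":81}

Answer: {"pbt":31,"q":{"ksv":37,"sa":32,"w":94},"sh":29,"tdg":54,"x":81}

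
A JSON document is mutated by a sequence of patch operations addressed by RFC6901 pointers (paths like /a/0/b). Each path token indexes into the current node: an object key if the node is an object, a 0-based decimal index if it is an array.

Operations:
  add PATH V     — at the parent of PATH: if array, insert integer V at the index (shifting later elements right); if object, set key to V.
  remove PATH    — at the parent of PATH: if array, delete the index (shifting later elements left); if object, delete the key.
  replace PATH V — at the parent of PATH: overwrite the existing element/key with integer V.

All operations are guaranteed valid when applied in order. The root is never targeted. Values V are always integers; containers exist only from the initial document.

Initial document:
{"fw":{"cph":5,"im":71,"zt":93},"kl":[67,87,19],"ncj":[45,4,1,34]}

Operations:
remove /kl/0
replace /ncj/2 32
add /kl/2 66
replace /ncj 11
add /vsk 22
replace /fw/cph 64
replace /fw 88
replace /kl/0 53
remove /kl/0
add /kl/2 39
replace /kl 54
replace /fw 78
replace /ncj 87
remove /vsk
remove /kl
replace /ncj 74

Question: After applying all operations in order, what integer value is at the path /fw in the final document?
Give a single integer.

After op 1 (remove /kl/0): {"fw":{"cph":5,"im":71,"zt":93},"kl":[87,19],"ncj":[45,4,1,34]}
After op 2 (replace /ncj/2 32): {"fw":{"cph":5,"im":71,"zt":93},"kl":[87,19],"ncj":[45,4,32,34]}
After op 3 (add /kl/2 66): {"fw":{"cph":5,"im":71,"zt":93},"kl":[87,19,66],"ncj":[45,4,32,34]}
After op 4 (replace /ncj 11): {"fw":{"cph":5,"im":71,"zt":93},"kl":[87,19,66],"ncj":11}
After op 5 (add /vsk 22): {"fw":{"cph":5,"im":71,"zt":93},"kl":[87,19,66],"ncj":11,"vsk":22}
After op 6 (replace /fw/cph 64): {"fw":{"cph":64,"im":71,"zt":93},"kl":[87,19,66],"ncj":11,"vsk":22}
After op 7 (replace /fw 88): {"fw":88,"kl":[87,19,66],"ncj":11,"vsk":22}
After op 8 (replace /kl/0 53): {"fw":88,"kl":[53,19,66],"ncj":11,"vsk":22}
After op 9 (remove /kl/0): {"fw":88,"kl":[19,66],"ncj":11,"vsk":22}
After op 10 (add /kl/2 39): {"fw":88,"kl":[19,66,39],"ncj":11,"vsk":22}
After op 11 (replace /kl 54): {"fw":88,"kl":54,"ncj":11,"vsk":22}
After op 12 (replace /fw 78): {"fw":78,"kl":54,"ncj":11,"vsk":22}
After op 13 (replace /ncj 87): {"fw":78,"kl":54,"ncj":87,"vsk":22}
After op 14 (remove /vsk): {"fw":78,"kl":54,"ncj":87}
After op 15 (remove /kl): {"fw":78,"ncj":87}
After op 16 (replace /ncj 74): {"fw":78,"ncj":74}
Value at /fw: 78

Answer: 78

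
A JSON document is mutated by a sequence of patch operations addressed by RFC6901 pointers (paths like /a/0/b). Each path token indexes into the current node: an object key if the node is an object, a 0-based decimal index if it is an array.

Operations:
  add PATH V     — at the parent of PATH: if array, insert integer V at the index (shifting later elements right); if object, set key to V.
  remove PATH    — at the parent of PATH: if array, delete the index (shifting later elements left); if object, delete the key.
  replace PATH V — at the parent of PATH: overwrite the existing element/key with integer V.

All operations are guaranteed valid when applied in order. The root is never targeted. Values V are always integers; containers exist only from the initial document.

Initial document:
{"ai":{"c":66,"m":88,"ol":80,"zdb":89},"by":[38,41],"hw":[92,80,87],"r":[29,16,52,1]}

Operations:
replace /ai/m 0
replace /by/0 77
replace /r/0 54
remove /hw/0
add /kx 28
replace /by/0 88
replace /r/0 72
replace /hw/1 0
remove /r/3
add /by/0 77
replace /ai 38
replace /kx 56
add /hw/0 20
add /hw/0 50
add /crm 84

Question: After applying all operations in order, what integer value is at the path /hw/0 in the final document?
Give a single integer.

After op 1 (replace /ai/m 0): {"ai":{"c":66,"m":0,"ol":80,"zdb":89},"by":[38,41],"hw":[92,80,87],"r":[29,16,52,1]}
After op 2 (replace /by/0 77): {"ai":{"c":66,"m":0,"ol":80,"zdb":89},"by":[77,41],"hw":[92,80,87],"r":[29,16,52,1]}
After op 3 (replace /r/0 54): {"ai":{"c":66,"m":0,"ol":80,"zdb":89},"by":[77,41],"hw":[92,80,87],"r":[54,16,52,1]}
After op 4 (remove /hw/0): {"ai":{"c":66,"m":0,"ol":80,"zdb":89},"by":[77,41],"hw":[80,87],"r":[54,16,52,1]}
After op 5 (add /kx 28): {"ai":{"c":66,"m":0,"ol":80,"zdb":89},"by":[77,41],"hw":[80,87],"kx":28,"r":[54,16,52,1]}
After op 6 (replace /by/0 88): {"ai":{"c":66,"m":0,"ol":80,"zdb":89},"by":[88,41],"hw":[80,87],"kx":28,"r":[54,16,52,1]}
After op 7 (replace /r/0 72): {"ai":{"c":66,"m":0,"ol":80,"zdb":89},"by":[88,41],"hw":[80,87],"kx":28,"r":[72,16,52,1]}
After op 8 (replace /hw/1 0): {"ai":{"c":66,"m":0,"ol":80,"zdb":89},"by":[88,41],"hw":[80,0],"kx":28,"r":[72,16,52,1]}
After op 9 (remove /r/3): {"ai":{"c":66,"m":0,"ol":80,"zdb":89},"by":[88,41],"hw":[80,0],"kx":28,"r":[72,16,52]}
After op 10 (add /by/0 77): {"ai":{"c":66,"m":0,"ol":80,"zdb":89},"by":[77,88,41],"hw":[80,0],"kx":28,"r":[72,16,52]}
After op 11 (replace /ai 38): {"ai":38,"by":[77,88,41],"hw":[80,0],"kx":28,"r":[72,16,52]}
After op 12 (replace /kx 56): {"ai":38,"by":[77,88,41],"hw":[80,0],"kx":56,"r":[72,16,52]}
After op 13 (add /hw/0 20): {"ai":38,"by":[77,88,41],"hw":[20,80,0],"kx":56,"r":[72,16,52]}
After op 14 (add /hw/0 50): {"ai":38,"by":[77,88,41],"hw":[50,20,80,0],"kx":56,"r":[72,16,52]}
After op 15 (add /crm 84): {"ai":38,"by":[77,88,41],"crm":84,"hw":[50,20,80,0],"kx":56,"r":[72,16,52]}
Value at /hw/0: 50

Answer: 50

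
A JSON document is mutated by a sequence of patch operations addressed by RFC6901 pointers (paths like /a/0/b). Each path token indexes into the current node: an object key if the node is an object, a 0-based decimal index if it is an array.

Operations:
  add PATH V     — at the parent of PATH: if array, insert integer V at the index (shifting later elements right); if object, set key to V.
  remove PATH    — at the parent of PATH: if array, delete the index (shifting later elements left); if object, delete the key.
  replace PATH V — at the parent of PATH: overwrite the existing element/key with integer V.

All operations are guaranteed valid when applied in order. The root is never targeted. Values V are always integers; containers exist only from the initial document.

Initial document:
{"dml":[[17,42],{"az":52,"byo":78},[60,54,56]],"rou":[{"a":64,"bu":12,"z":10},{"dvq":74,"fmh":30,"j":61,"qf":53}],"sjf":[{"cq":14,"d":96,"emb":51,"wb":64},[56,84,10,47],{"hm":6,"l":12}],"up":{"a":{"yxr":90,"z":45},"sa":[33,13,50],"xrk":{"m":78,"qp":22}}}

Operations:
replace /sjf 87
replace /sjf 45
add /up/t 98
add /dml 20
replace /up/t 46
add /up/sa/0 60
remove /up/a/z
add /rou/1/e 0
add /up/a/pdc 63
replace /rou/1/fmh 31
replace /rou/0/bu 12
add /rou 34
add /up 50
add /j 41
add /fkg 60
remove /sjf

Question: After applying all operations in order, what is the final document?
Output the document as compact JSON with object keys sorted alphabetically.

Answer: {"dml":20,"fkg":60,"j":41,"rou":34,"up":50}

Derivation:
After op 1 (replace /sjf 87): {"dml":[[17,42],{"az":52,"byo":78},[60,54,56]],"rou":[{"a":64,"bu":12,"z":10},{"dvq":74,"fmh":30,"j":61,"qf":53}],"sjf":87,"up":{"a":{"yxr":90,"z":45},"sa":[33,13,50],"xrk":{"m":78,"qp":22}}}
After op 2 (replace /sjf 45): {"dml":[[17,42],{"az":52,"byo":78},[60,54,56]],"rou":[{"a":64,"bu":12,"z":10},{"dvq":74,"fmh":30,"j":61,"qf":53}],"sjf":45,"up":{"a":{"yxr":90,"z":45},"sa":[33,13,50],"xrk":{"m":78,"qp":22}}}
After op 3 (add /up/t 98): {"dml":[[17,42],{"az":52,"byo":78},[60,54,56]],"rou":[{"a":64,"bu":12,"z":10},{"dvq":74,"fmh":30,"j":61,"qf":53}],"sjf":45,"up":{"a":{"yxr":90,"z":45},"sa":[33,13,50],"t":98,"xrk":{"m":78,"qp":22}}}
After op 4 (add /dml 20): {"dml":20,"rou":[{"a":64,"bu":12,"z":10},{"dvq":74,"fmh":30,"j":61,"qf":53}],"sjf":45,"up":{"a":{"yxr":90,"z":45},"sa":[33,13,50],"t":98,"xrk":{"m":78,"qp":22}}}
After op 5 (replace /up/t 46): {"dml":20,"rou":[{"a":64,"bu":12,"z":10},{"dvq":74,"fmh":30,"j":61,"qf":53}],"sjf":45,"up":{"a":{"yxr":90,"z":45},"sa":[33,13,50],"t":46,"xrk":{"m":78,"qp":22}}}
After op 6 (add /up/sa/0 60): {"dml":20,"rou":[{"a":64,"bu":12,"z":10},{"dvq":74,"fmh":30,"j":61,"qf":53}],"sjf":45,"up":{"a":{"yxr":90,"z":45},"sa":[60,33,13,50],"t":46,"xrk":{"m":78,"qp":22}}}
After op 7 (remove /up/a/z): {"dml":20,"rou":[{"a":64,"bu":12,"z":10},{"dvq":74,"fmh":30,"j":61,"qf":53}],"sjf":45,"up":{"a":{"yxr":90},"sa":[60,33,13,50],"t":46,"xrk":{"m":78,"qp":22}}}
After op 8 (add /rou/1/e 0): {"dml":20,"rou":[{"a":64,"bu":12,"z":10},{"dvq":74,"e":0,"fmh":30,"j":61,"qf":53}],"sjf":45,"up":{"a":{"yxr":90},"sa":[60,33,13,50],"t":46,"xrk":{"m":78,"qp":22}}}
After op 9 (add /up/a/pdc 63): {"dml":20,"rou":[{"a":64,"bu":12,"z":10},{"dvq":74,"e":0,"fmh":30,"j":61,"qf":53}],"sjf":45,"up":{"a":{"pdc":63,"yxr":90},"sa":[60,33,13,50],"t":46,"xrk":{"m":78,"qp":22}}}
After op 10 (replace /rou/1/fmh 31): {"dml":20,"rou":[{"a":64,"bu":12,"z":10},{"dvq":74,"e":0,"fmh":31,"j":61,"qf":53}],"sjf":45,"up":{"a":{"pdc":63,"yxr":90},"sa":[60,33,13,50],"t":46,"xrk":{"m":78,"qp":22}}}
After op 11 (replace /rou/0/bu 12): {"dml":20,"rou":[{"a":64,"bu":12,"z":10},{"dvq":74,"e":0,"fmh":31,"j":61,"qf":53}],"sjf":45,"up":{"a":{"pdc":63,"yxr":90},"sa":[60,33,13,50],"t":46,"xrk":{"m":78,"qp":22}}}
After op 12 (add /rou 34): {"dml":20,"rou":34,"sjf":45,"up":{"a":{"pdc":63,"yxr":90},"sa":[60,33,13,50],"t":46,"xrk":{"m":78,"qp":22}}}
After op 13 (add /up 50): {"dml":20,"rou":34,"sjf":45,"up":50}
After op 14 (add /j 41): {"dml":20,"j":41,"rou":34,"sjf":45,"up":50}
After op 15 (add /fkg 60): {"dml":20,"fkg":60,"j":41,"rou":34,"sjf":45,"up":50}
After op 16 (remove /sjf): {"dml":20,"fkg":60,"j":41,"rou":34,"up":50}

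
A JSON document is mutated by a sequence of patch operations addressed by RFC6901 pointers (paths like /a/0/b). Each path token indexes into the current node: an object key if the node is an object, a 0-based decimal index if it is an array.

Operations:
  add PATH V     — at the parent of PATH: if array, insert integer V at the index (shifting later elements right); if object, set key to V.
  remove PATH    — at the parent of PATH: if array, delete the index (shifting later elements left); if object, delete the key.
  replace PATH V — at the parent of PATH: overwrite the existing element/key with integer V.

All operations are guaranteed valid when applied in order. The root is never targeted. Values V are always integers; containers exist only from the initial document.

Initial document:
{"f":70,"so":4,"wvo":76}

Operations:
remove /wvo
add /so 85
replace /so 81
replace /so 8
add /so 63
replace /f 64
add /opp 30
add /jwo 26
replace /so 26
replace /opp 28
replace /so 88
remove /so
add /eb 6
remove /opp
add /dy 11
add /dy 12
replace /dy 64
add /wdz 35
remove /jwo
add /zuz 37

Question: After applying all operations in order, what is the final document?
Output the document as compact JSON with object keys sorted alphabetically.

After op 1 (remove /wvo): {"f":70,"so":4}
After op 2 (add /so 85): {"f":70,"so":85}
After op 3 (replace /so 81): {"f":70,"so":81}
After op 4 (replace /so 8): {"f":70,"so":8}
After op 5 (add /so 63): {"f":70,"so":63}
After op 6 (replace /f 64): {"f":64,"so":63}
After op 7 (add /opp 30): {"f":64,"opp":30,"so":63}
After op 8 (add /jwo 26): {"f":64,"jwo":26,"opp":30,"so":63}
After op 9 (replace /so 26): {"f":64,"jwo":26,"opp":30,"so":26}
After op 10 (replace /opp 28): {"f":64,"jwo":26,"opp":28,"so":26}
After op 11 (replace /so 88): {"f":64,"jwo":26,"opp":28,"so":88}
After op 12 (remove /so): {"f":64,"jwo":26,"opp":28}
After op 13 (add /eb 6): {"eb":6,"f":64,"jwo":26,"opp":28}
After op 14 (remove /opp): {"eb":6,"f":64,"jwo":26}
After op 15 (add /dy 11): {"dy":11,"eb":6,"f":64,"jwo":26}
After op 16 (add /dy 12): {"dy":12,"eb":6,"f":64,"jwo":26}
After op 17 (replace /dy 64): {"dy":64,"eb":6,"f":64,"jwo":26}
After op 18 (add /wdz 35): {"dy":64,"eb":6,"f":64,"jwo":26,"wdz":35}
After op 19 (remove /jwo): {"dy":64,"eb":6,"f":64,"wdz":35}
After op 20 (add /zuz 37): {"dy":64,"eb":6,"f":64,"wdz":35,"zuz":37}

Answer: {"dy":64,"eb":6,"f":64,"wdz":35,"zuz":37}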